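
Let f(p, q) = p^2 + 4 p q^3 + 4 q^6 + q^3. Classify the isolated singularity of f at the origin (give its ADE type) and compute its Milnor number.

The Hessian of f at 0 has rank 1. Corank 1: A-series; mu = 2 gives A_2.

Type A_{2}, Milnor number mu = 2.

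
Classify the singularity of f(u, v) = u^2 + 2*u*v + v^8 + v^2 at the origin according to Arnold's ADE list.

A_{7}

The Hessian of f at 0 is [[2, 2], [2, 2]] with rank 1, so corank 1. A Groebner basis of the Jacobian ideal J(f) in C{u,v} is {v^7, u + v}; counting standard monomials gives mu = 7. Corank 1: A-series; mu = 7 gives A_7.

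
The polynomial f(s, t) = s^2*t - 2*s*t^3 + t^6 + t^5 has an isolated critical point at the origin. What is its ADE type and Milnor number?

Type D_{7}, Milnor number mu = 7.

The Hessian of f at 0 is [[0, 0], [0, 0]] with rank 0, so corank 2. A Groebner basis of the Jacobian ideal J(f) in C{s,t} is {s^3, s^2*t + s^2/6 - s*t^2/6, -s*t + t^3}; counting standard monomials gives mu = 7. Corank 2; j^3 = s^2*t has shape L^2 M (L != M), so D-series; mu = 7 gives D_7.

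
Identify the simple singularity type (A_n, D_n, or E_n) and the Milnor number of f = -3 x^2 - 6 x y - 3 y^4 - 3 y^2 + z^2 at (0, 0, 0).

Type A3, Milnor number mu = 3.

The Hessian of f at 0 is [[-6, -6, 0], [-6, -6, 0], [0, 0, 2]] with rank 2, so corank 1. A Groebner basis of the Jacobian ideal J(f) in C{x,y,z} is {y^3, x + y, z}; counting standard monomials gives mu = 3. Corank 1: A-series; mu = 3 gives A_3.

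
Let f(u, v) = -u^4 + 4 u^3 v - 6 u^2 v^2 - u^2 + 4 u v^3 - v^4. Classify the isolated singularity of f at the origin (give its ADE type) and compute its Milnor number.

The Hessian of f at 0 has rank 1. Corank 1: A-series; mu = 3 gives A_3.

Type A_{3}, Milnor number mu = 3.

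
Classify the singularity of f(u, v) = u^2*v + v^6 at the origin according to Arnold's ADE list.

D7

The Hessian of f at 0 has rank 0. Corank 2; j^3 = u^2*v has shape L^2 M (L != M), so D-series; mu = 7 gives D_7.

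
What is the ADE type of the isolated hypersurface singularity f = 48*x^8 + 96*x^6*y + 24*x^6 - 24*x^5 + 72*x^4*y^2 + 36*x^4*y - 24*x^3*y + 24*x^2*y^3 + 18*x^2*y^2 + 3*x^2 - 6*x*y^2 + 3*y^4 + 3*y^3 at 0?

A_2

The Hessian of f at 0 has rank 1. Corank 1: A-series; mu = 2 gives A_2.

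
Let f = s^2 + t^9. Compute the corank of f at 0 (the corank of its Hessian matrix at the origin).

1

Hessian at 0 has rank 1.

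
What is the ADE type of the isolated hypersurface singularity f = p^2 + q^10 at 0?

A9

The Hessian of f at 0 is [[2, 0], [0, 0]] with rank 1, so corank 1. A Groebner basis of the Jacobian ideal J(f) in C{p,q} is {q^9, p}; counting standard monomials gives mu = 9. Corank 1: A-series; mu = 9 gives A_9.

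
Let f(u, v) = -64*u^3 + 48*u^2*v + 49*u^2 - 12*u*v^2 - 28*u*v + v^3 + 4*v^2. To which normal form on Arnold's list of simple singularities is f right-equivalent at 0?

The Hessian of f at 0 is [[98, -28], [-28, 8]] with rank 1, so corank 1. A Groebner basis of the Jacobian ideal J(f) in C{u,v} is {v^2, u - 2*v/7}; counting standard monomials gives mu = 2. Corank 1: A-series; mu = 2 gives A_2.

A2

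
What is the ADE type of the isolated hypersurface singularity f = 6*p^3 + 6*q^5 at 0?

The Hessian of f at 0 is [[0, 0], [0, 0]] with rank 0, so corank 2. A Groebner basis of the Jacobian ideal J(f) in C{p,q} is {q^4, p^2}; counting standard monomials gives mu = 8. Corank 2; j^3 = 6*p^3 is a perfect cube, so E-series; the 5-jet and mu = 8 give E_8.

E_8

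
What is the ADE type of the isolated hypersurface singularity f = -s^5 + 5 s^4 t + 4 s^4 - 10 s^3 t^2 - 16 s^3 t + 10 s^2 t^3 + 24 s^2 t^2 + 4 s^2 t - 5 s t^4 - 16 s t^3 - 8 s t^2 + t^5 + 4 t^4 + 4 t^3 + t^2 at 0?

A4

The Hessian of f at 0 is [[0, 0], [0, 2]] with rank 1, so corank 1. A Groebner basis of the Jacobian ideal J(f) in C{s,t} is {s^2 - 2*s*t + t/2, t^2}; counting standard monomials gives mu = 4. Corank 1: A-series; mu = 4 gives A_4.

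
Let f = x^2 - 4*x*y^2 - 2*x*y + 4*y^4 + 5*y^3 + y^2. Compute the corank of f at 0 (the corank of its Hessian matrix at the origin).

Hessian at 0 has rank 1.

1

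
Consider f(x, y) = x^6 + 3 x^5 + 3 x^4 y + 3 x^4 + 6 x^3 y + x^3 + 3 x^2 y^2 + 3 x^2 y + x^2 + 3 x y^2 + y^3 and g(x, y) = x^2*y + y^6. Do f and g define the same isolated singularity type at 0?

The Hessian of f at 0 has rank 1. Corank 1: A-series; mu = 2 gives A_2. The Hessian of g at 0 has rank 0. Corank 2; j^3 = x^2*y has shape L^2 M (L != M), so D-series; mu = 7 gives D_7. f is A_2 but g is D_7, hence not right-equivalent.

No.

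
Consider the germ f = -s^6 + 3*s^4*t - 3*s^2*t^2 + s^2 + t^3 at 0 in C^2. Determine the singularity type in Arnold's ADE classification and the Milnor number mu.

Type A2, Milnor number mu = 2.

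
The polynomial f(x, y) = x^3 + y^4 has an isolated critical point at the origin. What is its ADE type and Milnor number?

The Hessian of f at 0 has rank 0. Corank 2; j^3 = x^3 is a perfect cube, so E-series; the 4-jet and mu = 6 give E_6.

Type E_6, Milnor number mu = 6.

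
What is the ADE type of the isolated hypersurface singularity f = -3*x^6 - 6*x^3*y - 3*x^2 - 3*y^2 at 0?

A_{1}

The Hessian of f at 0 has rank 2. Corank 0: nondegenerate Morse point, so A_1.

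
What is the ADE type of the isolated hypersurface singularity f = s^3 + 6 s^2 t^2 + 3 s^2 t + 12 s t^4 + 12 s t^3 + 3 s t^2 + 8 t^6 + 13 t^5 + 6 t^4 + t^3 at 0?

The Hessian of f at 0 has rank 0. Corank 2; j^3 = (s + t)^3 is a perfect cube, so E-series; the 5-jet and mu = 8 give E_8.

E_{8}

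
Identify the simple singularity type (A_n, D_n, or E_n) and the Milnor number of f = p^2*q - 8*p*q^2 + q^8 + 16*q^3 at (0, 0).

Type D_{9}, Milnor number mu = 9.

The Hessian of f at 0 is [[0, 0], [0, 0]] with rank 0, so corank 2. A Groebner basis of the Jacobian ideal J(f) in C{p,q} is {p^2/8 + q^7 - 2*q^2, p^3 - 64*q^3, p*q - 4*q^2}; counting standard monomials gives mu = 9. Corank 2; j^3 = q*(p - 4*q)^2 has shape L^2 M (L != M), so D-series; mu = 9 gives D_9.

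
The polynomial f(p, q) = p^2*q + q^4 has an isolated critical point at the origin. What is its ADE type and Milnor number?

Type D_{5}, Milnor number mu = 5.

The Hessian of f at 0 is [[0, 0], [0, 0]] with rank 0, so corank 2. A Groebner basis of the Jacobian ideal J(f) in C{p,q} is {p^3, p^2/4 + q^3, p*q}; counting standard monomials gives mu = 5. Corank 2; j^3 = p^2*q has shape L^2 M (L != M), so D-series; mu = 5 gives D_5.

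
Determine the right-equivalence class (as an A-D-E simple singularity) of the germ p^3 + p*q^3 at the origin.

E7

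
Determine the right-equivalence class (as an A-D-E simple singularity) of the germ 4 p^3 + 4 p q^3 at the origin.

E_{7}

The Hessian of f at 0 has rank 0. Corank 2; j^3 = 4*p^3 is a perfect cube, so E-series; the 4-jet and mu = 7 give E_7.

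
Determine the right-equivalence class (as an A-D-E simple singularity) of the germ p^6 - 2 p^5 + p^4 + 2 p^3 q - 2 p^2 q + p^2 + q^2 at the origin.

The Hessian of f at 0 has rank 2. Corank 0: nondegenerate Morse point, so A_1.

A_1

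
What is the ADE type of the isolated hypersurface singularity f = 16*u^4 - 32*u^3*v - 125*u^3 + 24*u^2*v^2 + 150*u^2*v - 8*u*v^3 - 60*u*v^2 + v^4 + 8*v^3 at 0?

The Hessian of f at 0 has rank 0. Corank 2; j^3 = -(5*u - 2*v)^3 is a perfect cube, so E-series; the 4-jet and mu = 6 give E_6.

E6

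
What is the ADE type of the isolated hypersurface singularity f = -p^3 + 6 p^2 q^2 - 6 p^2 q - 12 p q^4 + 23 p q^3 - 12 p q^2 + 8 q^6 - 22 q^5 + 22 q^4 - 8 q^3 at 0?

The Hessian of f at 0 has rank 0. Corank 2; j^3 = -(p + 2*q)^3 is a perfect cube, so E-series; the 4-jet and mu = 7 give E_7.

E_7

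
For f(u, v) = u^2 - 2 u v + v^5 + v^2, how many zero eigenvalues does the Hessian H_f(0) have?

1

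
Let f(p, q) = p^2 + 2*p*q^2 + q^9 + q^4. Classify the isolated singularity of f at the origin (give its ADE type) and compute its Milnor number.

Type A8, Milnor number mu = 8.

The Hessian of f at 0 has rank 1. Corank 1: A-series; mu = 8 gives A_8.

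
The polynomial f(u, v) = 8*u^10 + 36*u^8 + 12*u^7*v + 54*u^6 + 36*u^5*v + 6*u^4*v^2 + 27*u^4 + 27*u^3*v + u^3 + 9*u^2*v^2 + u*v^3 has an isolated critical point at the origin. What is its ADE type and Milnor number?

The Hessian of f at 0 has rank 0. Corank 2; j^3 = u^3 is a perfect cube, so E-series; the 4-jet and mu = 7 give E_7.

Type E_7, Milnor number mu = 7.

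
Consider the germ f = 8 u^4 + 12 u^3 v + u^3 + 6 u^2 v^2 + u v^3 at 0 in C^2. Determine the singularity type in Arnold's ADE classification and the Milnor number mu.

The Hessian of f at 0 has rank 0. Corank 2; j^3 = u^3 is a perfect cube, so E-series; the 4-jet and mu = 7 give E_7.

Type E_{7}, Milnor number mu = 7.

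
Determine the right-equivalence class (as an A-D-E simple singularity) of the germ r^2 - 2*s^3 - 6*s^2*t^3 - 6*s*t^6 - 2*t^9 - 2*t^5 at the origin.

The Hessian of f at 0 is [[0, 0, 0], [0, 0, 0], [0, 0, 2]] with rank 1, so corank 2. A Groebner basis of the Jacobian ideal J(f) in C{s,t,r} is {s^2/2 + s*t^3, t^4, s^3, s^2*t, r}; counting standard monomials gives mu = 8. Corank 2; j^3 = -2*s^3 is a perfect cube, so E-series; the 5-jet and mu = 8 give E_8.

E8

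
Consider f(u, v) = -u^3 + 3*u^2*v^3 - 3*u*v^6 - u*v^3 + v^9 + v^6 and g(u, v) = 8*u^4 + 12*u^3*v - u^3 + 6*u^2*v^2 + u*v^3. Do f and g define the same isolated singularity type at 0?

The Hessian of f at 0 is [[0, 0], [0, 0]] with rank 0, so corank 2. A Groebner basis of the Jacobian ideal J(f) in C{u,v} is {u^3, u*v^2, 3*u^2 + v^3}; counting standard monomials gives mu = 7. Corank 2; j^3 = -u^3 is a perfect cube, so E-series; the 4-jet and mu = 7 give E_7. The Hessian of g at 0 is [[0, 0], [0, 0]] with rank 0, so corank 2. A Groebner basis of the Jacobian ideal J(g) in C{u,v} is {3*u^2/4 + v^4 - v^3/4, u^3, u^2*v + u^2/4 - v^3/12, -u^2 + u*v^2 + v^3/3}; counting standard monomials gives mu = 7. Corank 2; j^3 = -u^3 is a perfect cube, so E-series; the 4-jet and mu = 7 give E_7. Both have type E_7, hence right-equivalent.

Yes.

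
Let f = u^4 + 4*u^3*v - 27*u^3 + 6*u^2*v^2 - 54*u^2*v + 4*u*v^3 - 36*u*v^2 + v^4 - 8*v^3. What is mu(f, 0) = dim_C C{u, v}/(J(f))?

6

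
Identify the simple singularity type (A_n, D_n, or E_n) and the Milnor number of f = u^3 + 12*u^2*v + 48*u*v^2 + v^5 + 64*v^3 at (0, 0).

Type E_8, Milnor number mu = 8.

The Hessian of f at 0 has rank 0. Corank 2; j^3 = (u + 4*v)^3 is a perfect cube, so E-series; the 5-jet and mu = 8 give E_8.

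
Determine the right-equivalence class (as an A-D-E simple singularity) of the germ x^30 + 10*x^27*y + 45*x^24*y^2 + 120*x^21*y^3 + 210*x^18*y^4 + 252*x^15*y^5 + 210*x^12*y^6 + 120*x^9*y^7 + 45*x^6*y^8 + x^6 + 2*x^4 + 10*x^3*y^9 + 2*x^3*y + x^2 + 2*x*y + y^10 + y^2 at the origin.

A9

The Hessian of f at 0 has rank 1. Corank 1: A-series; mu = 9 gives A_9.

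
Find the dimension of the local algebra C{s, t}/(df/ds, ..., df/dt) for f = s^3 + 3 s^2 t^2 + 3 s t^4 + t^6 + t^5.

The Hessian of f at 0 has rank 0. Corank 2; j^3 = s^3 is a perfect cube, so E-series; the 5-jet and mu = 8 give E_8.

8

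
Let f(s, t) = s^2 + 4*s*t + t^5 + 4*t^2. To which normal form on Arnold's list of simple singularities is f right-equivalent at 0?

A_4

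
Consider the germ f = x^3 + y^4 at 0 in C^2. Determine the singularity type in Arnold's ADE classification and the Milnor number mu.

Type E_{6}, Milnor number mu = 6.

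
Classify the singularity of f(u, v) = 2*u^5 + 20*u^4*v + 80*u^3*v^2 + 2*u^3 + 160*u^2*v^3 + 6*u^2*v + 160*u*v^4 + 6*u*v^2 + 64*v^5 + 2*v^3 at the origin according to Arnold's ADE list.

E8

The Hessian of f at 0 is [[0, 0], [0, 0]] with rank 0, so corank 2. A Groebner basis of the Jacobian ideal J(f) in C{u,v} is {v^5, u*v^3 + 5*v^4/4, u^2 + 2*u*v + v^2}; counting standard monomials gives mu = 8. Corank 2; j^3 = 2*(u + v)^3 is a perfect cube, so E-series; the 5-jet and mu = 8 give E_8.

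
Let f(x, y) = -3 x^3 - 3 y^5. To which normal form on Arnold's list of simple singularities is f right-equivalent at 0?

E8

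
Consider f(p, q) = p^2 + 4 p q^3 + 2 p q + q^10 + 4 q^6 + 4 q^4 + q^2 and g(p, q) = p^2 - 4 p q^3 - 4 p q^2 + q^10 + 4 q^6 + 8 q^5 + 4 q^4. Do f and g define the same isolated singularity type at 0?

The Hessian of f at 0 has rank 1. Corank 1: A-series; mu = 9 gives A_9. The Hessian of g at 0 has rank 1. Corank 1: A-series; mu = 9 gives A_9. Both have type A_9, hence right-equivalent.

Yes.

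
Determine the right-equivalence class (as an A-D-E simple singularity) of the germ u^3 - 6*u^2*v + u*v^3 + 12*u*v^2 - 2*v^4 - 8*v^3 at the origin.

The Hessian of f at 0 has rank 0. Corank 2; j^3 = (u - 2*v)^3 is a perfect cube, so E-series; the 4-jet and mu = 7 give E_7.

E_7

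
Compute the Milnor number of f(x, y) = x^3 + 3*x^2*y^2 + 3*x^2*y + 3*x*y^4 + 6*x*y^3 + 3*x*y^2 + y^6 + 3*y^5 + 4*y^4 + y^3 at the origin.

6

The Hessian of f at 0 is [[0, 0], [0, 0]] with rank 0, so corank 2. A Groebner basis of the Jacobian ideal J(f) in C{x,y} is {x^3 + 3*x^2/2 + 3*x*y + 3*y^2/2, x^2*y - x^2 - 2*x*y - y^2, x^2/2 + x*y^2 + x*y + y^2/2, y^3}; counting standard monomials gives mu = 6. Corank 2; j^3 = (x + y)^3 is a perfect cube, so E-series; the 4-jet and mu = 6 give E_6.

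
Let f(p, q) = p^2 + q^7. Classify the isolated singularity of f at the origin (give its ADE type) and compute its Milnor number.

Type A_{6}, Milnor number mu = 6.

The Hessian of f at 0 has rank 1. Corank 1: A-series; mu = 6 gives A_6.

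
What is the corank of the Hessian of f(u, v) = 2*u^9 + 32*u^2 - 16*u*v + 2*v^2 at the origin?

1

The Hessian at 0 is [[64, -16], [-16, 4]] of rank 1; hence corank 1.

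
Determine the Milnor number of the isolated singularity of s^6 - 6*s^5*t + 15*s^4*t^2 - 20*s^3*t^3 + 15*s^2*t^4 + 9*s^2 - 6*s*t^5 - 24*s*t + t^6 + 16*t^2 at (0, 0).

5

The Hessian of f at 0 has rank 1. Corank 1: A-series; mu = 5 gives A_5.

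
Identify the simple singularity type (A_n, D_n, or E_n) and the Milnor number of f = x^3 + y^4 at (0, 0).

Type E_{6}, Milnor number mu = 6.

The Hessian of f at 0 has rank 0. Corank 2; j^3 = x^3 is a perfect cube, so E-series; the 4-jet and mu = 6 give E_6.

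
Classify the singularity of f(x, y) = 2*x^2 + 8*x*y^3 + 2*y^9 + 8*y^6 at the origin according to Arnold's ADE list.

The Hessian of f at 0 is [[4, 0], [0, 0]] with rank 1, so corank 1. A Groebner basis of the Jacobian ideal J(f) in C{x,y} is {x^2*y^2, x^3, x/2 + y^3}; counting standard monomials gives mu = 8. Corank 1: A-series; mu = 8 gives A_8.

A_{8}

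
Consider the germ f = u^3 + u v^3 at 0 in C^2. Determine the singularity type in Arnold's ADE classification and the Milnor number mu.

Type E_{7}, Milnor number mu = 7.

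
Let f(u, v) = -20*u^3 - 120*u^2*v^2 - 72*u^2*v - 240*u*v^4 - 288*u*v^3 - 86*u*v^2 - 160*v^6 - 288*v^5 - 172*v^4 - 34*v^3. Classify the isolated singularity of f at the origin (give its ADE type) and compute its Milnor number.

The Hessian of f at 0 has rank 0. Corank 2; j^3 = -2*(u + v)*(10*u^2 + 26*u*v + 17*v^2) splits into three distinct lines over C (the quadratic factor has nonzero discriminant), so D_4.

Type D_4, Milnor number mu = 4.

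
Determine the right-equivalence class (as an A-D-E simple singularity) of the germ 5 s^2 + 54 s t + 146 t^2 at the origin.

The Hessian of f at 0 is [[10, 54], [54, 292]] with rank 2, so corank 0. A Groebner basis of the Jacobian ideal J(f) in C{s,t} is {s, t}; counting standard monomials gives mu = 1. Corank 0: nondegenerate Morse point, so A_1.

A1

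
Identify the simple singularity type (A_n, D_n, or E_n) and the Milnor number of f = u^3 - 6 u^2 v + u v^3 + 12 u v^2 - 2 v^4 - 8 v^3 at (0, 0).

The Hessian of f at 0 has rank 0. Corank 2; j^3 = (u - 2*v)^3 is a perfect cube, so E-series; the 4-jet and mu = 7 give E_7.

Type E7, Milnor number mu = 7.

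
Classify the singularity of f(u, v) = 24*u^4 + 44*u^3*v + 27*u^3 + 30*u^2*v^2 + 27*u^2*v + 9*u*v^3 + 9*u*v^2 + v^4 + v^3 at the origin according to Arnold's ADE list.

The Hessian of f at 0 has rank 0. Corank 2; j^3 = (3*u + v)^3 is a perfect cube, so E-series; the 4-jet and mu = 7 give E_7.

E7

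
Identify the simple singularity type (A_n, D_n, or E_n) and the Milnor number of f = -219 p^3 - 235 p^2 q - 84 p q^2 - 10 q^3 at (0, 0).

Type D_{4}, Milnor number mu = 4.

The Hessian of f at 0 has rank 0. Corank 2; j^3 = -(3*p + q)*(73*p^2 + 54*p*q + 10*q^2) splits into three distinct lines over C (the quadratic factor has nonzero discriminant), so D_4.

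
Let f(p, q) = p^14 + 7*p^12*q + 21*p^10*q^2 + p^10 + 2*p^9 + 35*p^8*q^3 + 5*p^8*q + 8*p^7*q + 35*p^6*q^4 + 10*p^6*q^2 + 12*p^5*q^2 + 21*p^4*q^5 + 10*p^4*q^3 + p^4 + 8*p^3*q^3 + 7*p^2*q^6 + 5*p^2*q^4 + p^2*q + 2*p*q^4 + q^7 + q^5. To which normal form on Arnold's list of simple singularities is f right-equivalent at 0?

The Hessian of f at 0 is [[0, 0], [0, 0]] with rank 0, so corank 2. A Groebner basis of the Jacobian ideal J(f) in C{p,q} is {p*q + q^4, p*q^2, p^2 - 5*p*q}; counting standard monomials gives mu = 6. Corank 2; j^3 = p^2*q has shape L^2 M (L != M), so D-series; mu = 6 gives D_6.

D_{6}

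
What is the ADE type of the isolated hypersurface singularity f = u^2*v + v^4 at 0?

D_5

The Hessian of f at 0 has rank 0. Corank 2; j^3 = u^2*v has shape L^2 M (L != M), so D-series; mu = 5 gives D_5.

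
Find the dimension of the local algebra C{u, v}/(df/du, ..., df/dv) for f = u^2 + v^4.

3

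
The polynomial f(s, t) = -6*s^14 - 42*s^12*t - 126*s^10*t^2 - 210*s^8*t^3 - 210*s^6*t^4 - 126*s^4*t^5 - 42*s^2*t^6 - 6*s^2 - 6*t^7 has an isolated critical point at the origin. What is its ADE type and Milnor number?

Type A6, Milnor number mu = 6.

The Hessian of f at 0 is [[-12, 0], [0, 0]] with rank 1, so corank 1. A Groebner basis of the Jacobian ideal J(f) in C{s,t} is {t^6, s}; counting standard monomials gives mu = 6. Corank 1: A-series; mu = 6 gives A_6.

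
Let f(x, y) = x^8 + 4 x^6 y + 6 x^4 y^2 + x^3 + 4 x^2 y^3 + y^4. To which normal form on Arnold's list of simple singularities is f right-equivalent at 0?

E_6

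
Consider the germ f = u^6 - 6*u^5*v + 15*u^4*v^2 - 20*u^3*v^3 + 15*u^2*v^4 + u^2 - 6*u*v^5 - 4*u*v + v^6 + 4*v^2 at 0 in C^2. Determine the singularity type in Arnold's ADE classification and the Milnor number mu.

Type A_{5}, Milnor number mu = 5.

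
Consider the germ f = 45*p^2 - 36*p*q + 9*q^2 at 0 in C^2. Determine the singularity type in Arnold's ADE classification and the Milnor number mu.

The Hessian of f at 0 has rank 2. Corank 0: nondegenerate Morse point, so A_1.

Type A_1, Milnor number mu = 1.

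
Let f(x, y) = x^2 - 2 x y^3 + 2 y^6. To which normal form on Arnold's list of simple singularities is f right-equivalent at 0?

A_5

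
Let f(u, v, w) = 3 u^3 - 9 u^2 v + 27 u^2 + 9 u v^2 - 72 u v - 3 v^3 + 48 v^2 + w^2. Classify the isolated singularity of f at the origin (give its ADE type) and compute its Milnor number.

The Hessian of f at 0 is [[54, -72, 0], [-72, 96, 0], [0, 0, 2]] with rank 2, so corank 1. A Groebner basis of the Jacobian ideal J(f) in C{u,v,w} is {v^2, u - 4*v/3, w}; counting standard monomials gives mu = 2. Corank 1: A-series; mu = 2 gives A_2.

Type A_2, Milnor number mu = 2.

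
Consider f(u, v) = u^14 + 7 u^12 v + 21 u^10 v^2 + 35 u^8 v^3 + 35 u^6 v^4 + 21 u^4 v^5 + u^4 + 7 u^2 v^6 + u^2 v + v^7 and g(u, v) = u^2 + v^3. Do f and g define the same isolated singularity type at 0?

No.

The Hessian of f at 0 has rank 0. Corank 2; j^3 = u^2*v has shape L^2 M (L != M), so D-series; mu = 8 gives D_8. The Hessian of g at 0 has rank 1. Corank 1: A-series; mu = 2 gives A_2. f is D_8 but g is A_2, hence not right-equivalent.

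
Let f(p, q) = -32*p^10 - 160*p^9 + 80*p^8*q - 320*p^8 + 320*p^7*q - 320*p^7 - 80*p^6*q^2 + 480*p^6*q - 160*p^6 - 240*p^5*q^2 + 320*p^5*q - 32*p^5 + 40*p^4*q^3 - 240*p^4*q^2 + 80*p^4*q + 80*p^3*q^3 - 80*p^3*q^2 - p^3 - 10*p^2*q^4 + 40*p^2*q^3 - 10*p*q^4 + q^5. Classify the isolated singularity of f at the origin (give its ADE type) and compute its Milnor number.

The Hessian of f at 0 is [[0, 0], [0, 0]] with rank 0, so corank 2. A Groebner basis of the Jacobian ideal J(f) in C{p,q} is {q^5, p*q^3 - q^4/8, p^2}; counting standard monomials gives mu = 8. Corank 2; j^3 = -p^3 is a perfect cube, so E-series; the 5-jet and mu = 8 give E_8.

Type E8, Milnor number mu = 8.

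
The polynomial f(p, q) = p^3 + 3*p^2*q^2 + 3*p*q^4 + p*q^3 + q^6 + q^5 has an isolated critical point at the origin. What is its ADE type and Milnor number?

Type E_{7}, Milnor number mu = 7.

The Hessian of f at 0 is [[0, 0], [0, 0]] with rank 0, so corank 2. A Groebner basis of the Jacobian ideal J(f) in C{p,q} is {-p^2 + q^4 - q^3/3, p^3, p^2*q + p^2/3 + q^3/9, p^2 + p*q^2 + q^3/3}; counting standard monomials gives mu = 7. Corank 2; j^3 = p^3 is a perfect cube, so E-series; the 4-jet and mu = 7 give E_7.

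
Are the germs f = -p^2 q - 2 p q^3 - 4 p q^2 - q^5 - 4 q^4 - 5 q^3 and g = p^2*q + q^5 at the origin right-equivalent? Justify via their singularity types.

The Hessian of f at 0 has rank 0. Corank 2; j^3 = -q*(p^2 + 4*p*q + 5*q^2) splits into three distinct lines over C (the quadratic factor has nonzero discriminant), so D_4. The Hessian of g at 0 has rank 0. Corank 2; j^3 = p^2*q has shape L^2 M (L != M), so D-series; mu = 6 gives D_6. f is D_4 but g is D_6, hence not right-equivalent.

No.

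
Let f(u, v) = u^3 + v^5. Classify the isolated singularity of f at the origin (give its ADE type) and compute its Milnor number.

The Hessian of f at 0 is [[0, 0], [0, 0]] with rank 0, so corank 2. A Groebner basis of the Jacobian ideal J(f) in C{u,v} is {v^4, u^2}; counting standard monomials gives mu = 8. Corank 2; j^3 = u^3 is a perfect cube, so E-series; the 5-jet and mu = 8 give E_8.

Type E_{8}, Milnor number mu = 8.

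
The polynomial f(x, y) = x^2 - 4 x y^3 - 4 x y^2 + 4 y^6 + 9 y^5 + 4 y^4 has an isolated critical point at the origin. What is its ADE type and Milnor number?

Type A_{4}, Milnor number mu = 4.

The Hessian of f at 0 has rank 1. Corank 1: A-series; mu = 4 gives A_4.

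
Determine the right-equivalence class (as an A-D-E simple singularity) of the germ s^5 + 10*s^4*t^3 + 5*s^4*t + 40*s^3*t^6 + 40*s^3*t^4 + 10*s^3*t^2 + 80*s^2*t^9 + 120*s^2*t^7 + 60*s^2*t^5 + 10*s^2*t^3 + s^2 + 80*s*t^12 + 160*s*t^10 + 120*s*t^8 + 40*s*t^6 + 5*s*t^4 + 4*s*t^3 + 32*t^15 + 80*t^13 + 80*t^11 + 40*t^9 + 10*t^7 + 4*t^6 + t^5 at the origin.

A_4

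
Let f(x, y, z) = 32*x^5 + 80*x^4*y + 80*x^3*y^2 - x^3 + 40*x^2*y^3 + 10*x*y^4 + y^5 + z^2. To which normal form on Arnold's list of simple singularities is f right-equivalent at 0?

The Hessian of f at 0 has rank 1. Corank 2; j^3 = -x^3 is a perfect cube, so E-series; the 5-jet and mu = 8 give E_8.

E_{8}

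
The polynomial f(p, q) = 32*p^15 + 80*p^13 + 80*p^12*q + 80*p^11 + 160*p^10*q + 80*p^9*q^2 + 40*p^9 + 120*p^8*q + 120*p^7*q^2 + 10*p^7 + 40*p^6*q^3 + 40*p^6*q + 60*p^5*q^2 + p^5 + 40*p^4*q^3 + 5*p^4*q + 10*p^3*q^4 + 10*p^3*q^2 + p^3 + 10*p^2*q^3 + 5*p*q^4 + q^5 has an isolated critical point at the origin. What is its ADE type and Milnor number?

The Hessian of f at 0 has rank 0. Corank 2; j^3 = p^3 is a perfect cube, so E-series; the 5-jet and mu = 8 give E_8.

Type E8, Milnor number mu = 8.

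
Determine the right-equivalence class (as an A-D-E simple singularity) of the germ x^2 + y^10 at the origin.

The Hessian of f at 0 is [[2, 0], [0, 0]] with rank 1, so corank 1. A Groebner basis of the Jacobian ideal J(f) in C{x,y} is {y^9, x}; counting standard monomials gives mu = 9. Corank 1: A-series; mu = 9 gives A_9.

A_9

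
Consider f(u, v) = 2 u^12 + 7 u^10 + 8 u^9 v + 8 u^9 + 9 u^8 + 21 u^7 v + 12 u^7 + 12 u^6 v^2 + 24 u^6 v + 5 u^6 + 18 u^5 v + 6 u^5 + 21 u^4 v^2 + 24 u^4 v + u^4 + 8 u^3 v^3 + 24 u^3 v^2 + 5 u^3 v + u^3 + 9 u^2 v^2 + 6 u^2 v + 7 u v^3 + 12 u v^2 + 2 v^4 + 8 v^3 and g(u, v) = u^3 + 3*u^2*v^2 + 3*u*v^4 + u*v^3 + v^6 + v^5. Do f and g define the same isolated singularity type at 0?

Yes.

The Hessian of f at 0 has rank 0. Corank 2; j^3 = (u + 2*v)^3 is a perfect cube, so E-series; the 4-jet and mu = 7 give E_7. The Hessian of g at 0 has rank 0. Corank 2; j^3 = u^3 is a perfect cube, so E-series; the 4-jet and mu = 7 give E_7. Both have type E_7, hence right-equivalent.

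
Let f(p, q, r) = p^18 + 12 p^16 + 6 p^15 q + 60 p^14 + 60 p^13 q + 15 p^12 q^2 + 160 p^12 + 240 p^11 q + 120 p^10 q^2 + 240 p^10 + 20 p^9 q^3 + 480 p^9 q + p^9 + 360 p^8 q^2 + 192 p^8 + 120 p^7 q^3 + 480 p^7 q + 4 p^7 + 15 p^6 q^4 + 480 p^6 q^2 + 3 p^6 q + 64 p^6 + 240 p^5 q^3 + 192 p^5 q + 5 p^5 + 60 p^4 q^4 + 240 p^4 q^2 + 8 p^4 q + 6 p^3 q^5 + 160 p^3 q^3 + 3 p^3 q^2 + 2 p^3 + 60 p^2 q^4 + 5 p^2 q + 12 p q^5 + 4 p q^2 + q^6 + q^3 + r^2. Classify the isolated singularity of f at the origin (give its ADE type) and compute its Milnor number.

Type D_{7}, Milnor number mu = 7.

The Hessian of f at 0 has rank 1. Corank 2; j^3 = (p + q)^2*(2*p + q) has shape L^2 M (L != M), so D-series; mu = 7 gives D_7.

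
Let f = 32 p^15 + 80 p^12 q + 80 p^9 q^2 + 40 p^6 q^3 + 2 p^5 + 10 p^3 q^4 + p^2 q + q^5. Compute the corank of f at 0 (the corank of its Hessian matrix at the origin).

Hessian at 0 has rank 0.

2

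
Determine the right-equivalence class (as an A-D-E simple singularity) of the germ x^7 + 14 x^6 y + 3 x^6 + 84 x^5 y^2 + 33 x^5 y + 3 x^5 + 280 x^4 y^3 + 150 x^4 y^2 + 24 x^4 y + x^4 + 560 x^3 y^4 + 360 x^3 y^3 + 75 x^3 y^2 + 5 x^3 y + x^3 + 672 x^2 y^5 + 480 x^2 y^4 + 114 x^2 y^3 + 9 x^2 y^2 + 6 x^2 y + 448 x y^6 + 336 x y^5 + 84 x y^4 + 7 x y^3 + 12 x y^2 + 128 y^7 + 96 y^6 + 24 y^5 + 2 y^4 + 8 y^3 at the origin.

The Hessian of f at 0 has rank 0. Corank 2; j^3 = (x + 2*y)^3 is a perfect cube, so E-series; the 4-jet and mu = 7 give E_7.

E_{7}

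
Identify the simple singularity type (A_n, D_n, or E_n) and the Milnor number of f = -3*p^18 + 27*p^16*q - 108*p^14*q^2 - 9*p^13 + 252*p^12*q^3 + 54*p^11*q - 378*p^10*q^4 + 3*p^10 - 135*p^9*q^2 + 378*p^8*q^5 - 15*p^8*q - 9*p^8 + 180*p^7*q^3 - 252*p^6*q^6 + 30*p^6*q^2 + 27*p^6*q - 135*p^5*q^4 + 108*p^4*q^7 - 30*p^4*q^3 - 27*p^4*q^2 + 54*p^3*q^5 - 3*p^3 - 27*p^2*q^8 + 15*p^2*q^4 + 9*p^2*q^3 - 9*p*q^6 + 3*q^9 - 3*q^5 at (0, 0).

Type E_8, Milnor number mu = 8.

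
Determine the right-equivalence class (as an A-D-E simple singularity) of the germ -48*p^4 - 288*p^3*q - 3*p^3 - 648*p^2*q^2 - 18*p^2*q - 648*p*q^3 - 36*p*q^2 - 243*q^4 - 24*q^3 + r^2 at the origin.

E_{6}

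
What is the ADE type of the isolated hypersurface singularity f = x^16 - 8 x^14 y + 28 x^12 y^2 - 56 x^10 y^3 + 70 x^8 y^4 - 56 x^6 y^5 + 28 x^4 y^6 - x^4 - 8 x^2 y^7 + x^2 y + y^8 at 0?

The Hessian of f at 0 has rank 0. Corank 2; j^3 = x^2*y has shape L^2 M (L != M), so D-series; mu = 9 gives D_9.

D_{9}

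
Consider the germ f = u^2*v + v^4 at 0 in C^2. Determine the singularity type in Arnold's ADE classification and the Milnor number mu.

Type D_{5}, Milnor number mu = 5.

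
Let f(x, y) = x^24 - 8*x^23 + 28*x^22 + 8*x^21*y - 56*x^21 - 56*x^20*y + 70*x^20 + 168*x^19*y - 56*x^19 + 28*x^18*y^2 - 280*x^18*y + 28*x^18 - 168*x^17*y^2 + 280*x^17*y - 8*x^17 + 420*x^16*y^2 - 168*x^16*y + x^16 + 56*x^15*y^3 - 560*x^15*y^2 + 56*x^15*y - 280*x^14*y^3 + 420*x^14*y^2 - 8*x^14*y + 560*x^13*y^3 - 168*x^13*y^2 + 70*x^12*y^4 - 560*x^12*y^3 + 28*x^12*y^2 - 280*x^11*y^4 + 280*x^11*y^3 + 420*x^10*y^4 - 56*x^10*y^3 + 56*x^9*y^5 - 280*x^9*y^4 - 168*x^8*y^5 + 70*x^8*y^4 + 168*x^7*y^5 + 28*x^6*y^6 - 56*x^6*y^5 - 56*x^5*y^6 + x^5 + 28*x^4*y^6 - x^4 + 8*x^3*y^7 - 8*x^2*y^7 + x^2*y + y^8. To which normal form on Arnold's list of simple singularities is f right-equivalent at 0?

D9

The Hessian of f at 0 has rank 0. Corank 2; j^3 = x^2*y has shape L^2 M (L != M), so D-series; mu = 9 gives D_9.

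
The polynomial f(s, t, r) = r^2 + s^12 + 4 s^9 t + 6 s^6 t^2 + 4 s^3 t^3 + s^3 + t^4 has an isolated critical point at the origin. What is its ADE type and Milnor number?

Type E6, Milnor number mu = 6.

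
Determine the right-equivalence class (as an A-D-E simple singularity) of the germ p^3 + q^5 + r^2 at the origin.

E8

The Hessian of f at 0 has rank 1. Corank 2; j^3 = p^3 is a perfect cube, so E-series; the 5-jet and mu = 8 give E_8.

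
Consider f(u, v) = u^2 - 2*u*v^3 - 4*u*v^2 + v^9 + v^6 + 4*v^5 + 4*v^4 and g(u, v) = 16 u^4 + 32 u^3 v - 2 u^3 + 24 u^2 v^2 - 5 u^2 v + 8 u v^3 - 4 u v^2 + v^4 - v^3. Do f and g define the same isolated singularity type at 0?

No.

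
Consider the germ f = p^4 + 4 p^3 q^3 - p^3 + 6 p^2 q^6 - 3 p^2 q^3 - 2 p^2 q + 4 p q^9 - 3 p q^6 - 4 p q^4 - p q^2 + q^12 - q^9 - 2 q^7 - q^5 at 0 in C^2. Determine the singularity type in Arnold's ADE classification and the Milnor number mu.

The Hessian of f at 0 has rank 0. Corank 2; j^3 = -p*(p + q)^2 has shape L^2 M (L != M), so D-series; mu = 5 gives D_5.

Type D5, Milnor number mu = 5.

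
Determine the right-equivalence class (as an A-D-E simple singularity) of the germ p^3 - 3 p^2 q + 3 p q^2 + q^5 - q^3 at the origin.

E_8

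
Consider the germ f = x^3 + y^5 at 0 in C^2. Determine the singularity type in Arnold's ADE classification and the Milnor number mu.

Type E8, Milnor number mu = 8.

The Hessian of f at 0 is [[0, 0], [0, 0]] with rank 0, so corank 2. A Groebner basis of the Jacobian ideal J(f) in C{x,y} is {y^4, x^2}; counting standard monomials gives mu = 8. Corank 2; j^3 = x^3 is a perfect cube, so E-series; the 5-jet and mu = 8 give E_8.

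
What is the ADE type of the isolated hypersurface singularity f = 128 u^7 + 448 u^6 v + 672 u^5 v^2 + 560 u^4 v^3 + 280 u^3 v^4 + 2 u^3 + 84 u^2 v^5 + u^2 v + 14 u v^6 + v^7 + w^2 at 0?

The Hessian of f at 0 has rank 1. Corank 2; j^3 = u^2*(2*u + v) has shape L^2 M (L != M), so D-series; mu = 8 gives D_8.

D_{8}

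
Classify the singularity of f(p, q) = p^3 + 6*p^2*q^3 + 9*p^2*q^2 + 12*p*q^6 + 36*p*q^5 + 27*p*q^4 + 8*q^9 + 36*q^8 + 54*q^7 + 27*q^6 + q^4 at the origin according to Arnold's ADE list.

E6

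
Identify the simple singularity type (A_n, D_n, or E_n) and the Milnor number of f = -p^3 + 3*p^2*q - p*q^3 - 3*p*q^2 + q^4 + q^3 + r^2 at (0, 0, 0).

Type E_{7}, Milnor number mu = 7.

The Hessian of f at 0 has rank 1. Corank 2; j^3 = -(p - q)^3 is a perfect cube, so E-series; the 4-jet and mu = 7 give E_7.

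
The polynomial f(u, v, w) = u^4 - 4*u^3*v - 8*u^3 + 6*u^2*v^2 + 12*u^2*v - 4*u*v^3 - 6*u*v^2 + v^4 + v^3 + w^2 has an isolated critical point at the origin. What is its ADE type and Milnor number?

Type E6, Milnor number mu = 6.

The Hessian of f at 0 is [[0, 0, 0], [0, 0, 0], [0, 0, 2]] with rank 1, so corank 2. A Groebner basis of the Jacobian ideal J(f) in C{u,v,w} is {v^4, u*v^2 - 2*v^3/3, u^2 - u*v + v^2/4, w}; counting standard monomials gives mu = 6. Corank 2; j^3 = -(2*u - v)^3 is a perfect cube, so E-series; the 4-jet and mu = 6 give E_6.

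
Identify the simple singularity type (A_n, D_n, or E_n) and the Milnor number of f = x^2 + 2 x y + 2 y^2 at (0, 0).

The Hessian of f at 0 has rank 2. Corank 0: nondegenerate Morse point, so A_1.

Type A_{1}, Milnor number mu = 1.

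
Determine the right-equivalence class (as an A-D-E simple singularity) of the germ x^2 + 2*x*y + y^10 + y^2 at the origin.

The Hessian of f at 0 has rank 1. Corank 1: A-series; mu = 9 gives A_9.

A9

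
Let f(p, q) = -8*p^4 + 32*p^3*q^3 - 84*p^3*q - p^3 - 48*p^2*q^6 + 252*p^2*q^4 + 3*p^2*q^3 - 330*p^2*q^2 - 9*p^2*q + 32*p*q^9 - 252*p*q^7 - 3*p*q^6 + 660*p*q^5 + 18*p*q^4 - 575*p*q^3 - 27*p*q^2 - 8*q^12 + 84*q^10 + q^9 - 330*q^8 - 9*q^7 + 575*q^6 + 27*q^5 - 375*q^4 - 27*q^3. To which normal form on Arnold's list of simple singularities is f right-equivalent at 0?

E7

The Hessian of f at 0 is [[0, 0], [0, 0]] with rank 0, so corank 2. A Groebner basis of the Jacobian ideal J(f) in C{p,q} is {3*p^2/4 + 9*p*q/2 + q^4 - q^3/4 + 27*q^2/4, p^3 + 99*p^2/4 + 297*p*q/2 + 75*q^3/4 + 891*q^2/4, p^2*q - 23*p^2/4 - 69*p*q/2 - 85*q^3/12 - 207*q^2/4, p^2 + p*q^2 + 6*p*q + 8*q^3/3 + 9*q^2}; counting standard monomials gives mu = 7. Corank 2; j^3 = -(p + 3*q)^3 is a perfect cube, so E-series; the 4-jet and mu = 7 give E_7.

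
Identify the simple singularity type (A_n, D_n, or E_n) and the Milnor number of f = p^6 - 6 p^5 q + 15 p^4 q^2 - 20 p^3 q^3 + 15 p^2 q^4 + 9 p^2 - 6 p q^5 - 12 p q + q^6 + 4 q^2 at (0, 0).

Type A_5, Milnor number mu = 5.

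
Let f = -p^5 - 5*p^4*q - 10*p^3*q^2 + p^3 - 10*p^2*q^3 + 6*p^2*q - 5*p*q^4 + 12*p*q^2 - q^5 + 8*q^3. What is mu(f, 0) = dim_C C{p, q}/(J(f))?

8

The Hessian of f at 0 has rank 0. Corank 2; j^3 = (p + 2*q)^3 is a perfect cube, so E-series; the 5-jet and mu = 8 give E_8.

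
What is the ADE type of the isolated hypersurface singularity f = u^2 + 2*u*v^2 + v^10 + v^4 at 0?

A_{9}

The Hessian of f at 0 has rank 1. Corank 1: A-series; mu = 9 gives A_9.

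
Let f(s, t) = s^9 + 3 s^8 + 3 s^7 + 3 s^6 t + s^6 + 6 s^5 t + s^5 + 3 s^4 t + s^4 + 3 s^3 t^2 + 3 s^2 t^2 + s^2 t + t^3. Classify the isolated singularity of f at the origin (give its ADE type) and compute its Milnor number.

Type D_4, Milnor number mu = 4.

The Hessian of f at 0 is [[0, 0], [0, 0]] with rank 0, so corank 2. A Groebner basis of the Jacobian ideal J(f) in C{s,t} is {t^3, s^2 + 3*t^2, s*t}; counting standard monomials gives mu = 4. Corank 2; j^3 = t*(s^2 + t^2) splits into three distinct lines over C (the quadratic factor has nonzero discriminant), so D_4.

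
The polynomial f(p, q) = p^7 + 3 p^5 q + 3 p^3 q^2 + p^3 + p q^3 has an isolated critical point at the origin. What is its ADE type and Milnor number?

Type E_{7}, Milnor number mu = 7.

The Hessian of f at 0 has rank 0. Corank 2; j^3 = p^3 is a perfect cube, so E-series; the 4-jet and mu = 7 give E_7.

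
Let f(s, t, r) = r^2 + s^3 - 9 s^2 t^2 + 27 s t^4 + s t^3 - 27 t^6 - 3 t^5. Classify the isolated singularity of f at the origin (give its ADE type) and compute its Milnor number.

The Hessian of f at 0 has rank 1. Corank 2; j^3 = s^3 is a perfect cube, so E-series; the 4-jet and mu = 7 give E_7.

Type E7, Milnor number mu = 7.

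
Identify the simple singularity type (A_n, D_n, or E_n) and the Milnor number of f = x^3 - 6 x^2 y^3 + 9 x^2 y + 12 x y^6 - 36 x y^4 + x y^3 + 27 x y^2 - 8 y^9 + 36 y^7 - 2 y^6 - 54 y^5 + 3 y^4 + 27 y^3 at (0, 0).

Type E_7, Milnor number mu = 7.

The Hessian of f at 0 is [[0, 0], [0, 0]] with rank 0, so corank 2. A Groebner basis of the Jacobian ideal J(f) in C{x,y} is {x^3 + 9*x^2*y + 162*x^2 + 972*x*y + 1458*y^2, -9*x^2 + x*y^2 - 54*x*y - 81*y^2, 3*x^2 + 18*x*y + y^3 + 27*y^2}; counting standard monomials gives mu = 7. Corank 2; j^3 = (x + 3*y)^3 is a perfect cube, so E-series; the 4-jet and mu = 7 give E_7.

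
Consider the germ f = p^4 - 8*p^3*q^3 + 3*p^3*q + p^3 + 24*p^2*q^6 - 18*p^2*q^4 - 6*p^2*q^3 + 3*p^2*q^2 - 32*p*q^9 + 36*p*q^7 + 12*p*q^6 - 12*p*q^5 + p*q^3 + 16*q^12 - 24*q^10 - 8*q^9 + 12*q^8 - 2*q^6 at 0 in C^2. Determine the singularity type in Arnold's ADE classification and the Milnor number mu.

Type E_7, Milnor number mu = 7.

The Hessian of f at 0 has rank 0. Corank 2; j^3 = p^3 is a perfect cube, so E-series; the 4-jet and mu = 7 give E_7.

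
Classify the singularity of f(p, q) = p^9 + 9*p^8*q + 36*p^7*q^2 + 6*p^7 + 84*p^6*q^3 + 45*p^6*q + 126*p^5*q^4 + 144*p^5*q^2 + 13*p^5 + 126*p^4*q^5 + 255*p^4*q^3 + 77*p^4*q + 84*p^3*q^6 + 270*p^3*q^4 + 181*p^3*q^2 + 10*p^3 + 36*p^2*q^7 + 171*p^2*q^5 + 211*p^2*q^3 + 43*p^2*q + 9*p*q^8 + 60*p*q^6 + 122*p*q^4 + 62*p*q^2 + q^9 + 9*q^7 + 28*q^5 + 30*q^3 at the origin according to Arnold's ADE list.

D4

The Hessian of f at 0 has rank 0. Corank 2; j^3 = (2*p + 3*q)*(5*p^2 + 14*p*q + 10*q^2) splits into three distinct lines over C (the quadratic factor has nonzero discriminant), so D_4.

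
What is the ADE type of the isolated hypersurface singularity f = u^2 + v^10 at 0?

A_9

The Hessian of f at 0 has rank 1. Corank 1: A-series; mu = 9 gives A_9.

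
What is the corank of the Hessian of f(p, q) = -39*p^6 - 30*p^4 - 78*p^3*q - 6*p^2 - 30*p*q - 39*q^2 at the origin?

0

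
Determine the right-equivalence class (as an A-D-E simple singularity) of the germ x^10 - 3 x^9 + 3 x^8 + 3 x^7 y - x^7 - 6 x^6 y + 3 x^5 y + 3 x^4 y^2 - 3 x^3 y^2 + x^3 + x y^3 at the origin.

E_7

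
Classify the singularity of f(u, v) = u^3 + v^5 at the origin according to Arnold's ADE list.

E_{8}

The Hessian of f at 0 has rank 0. Corank 2; j^3 = u^3 is a perfect cube, so E-series; the 5-jet and mu = 8 give E_8.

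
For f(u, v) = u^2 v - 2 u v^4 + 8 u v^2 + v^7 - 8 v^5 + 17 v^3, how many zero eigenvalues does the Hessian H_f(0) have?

2

Hessian at 0 has rank 0.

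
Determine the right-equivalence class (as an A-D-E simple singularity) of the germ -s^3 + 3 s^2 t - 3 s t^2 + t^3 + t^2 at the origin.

A2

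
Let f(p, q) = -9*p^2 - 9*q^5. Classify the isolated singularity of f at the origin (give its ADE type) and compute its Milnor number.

The Hessian of f at 0 is [[-18, 0], [0, 0]] with rank 1, so corank 1. A Groebner basis of the Jacobian ideal J(f) in C{p,q} is {q^4, p}; counting standard monomials gives mu = 4. Corank 1: A-series; mu = 4 gives A_4.

Type A_4, Milnor number mu = 4.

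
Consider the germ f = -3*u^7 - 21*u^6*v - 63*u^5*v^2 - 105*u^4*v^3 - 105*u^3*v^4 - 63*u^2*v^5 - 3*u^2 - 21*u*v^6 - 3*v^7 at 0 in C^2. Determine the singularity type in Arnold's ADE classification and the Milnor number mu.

Type A_{6}, Milnor number mu = 6.

The Hessian of f at 0 has rank 1. Corank 1: A-series; mu = 6 gives A_6.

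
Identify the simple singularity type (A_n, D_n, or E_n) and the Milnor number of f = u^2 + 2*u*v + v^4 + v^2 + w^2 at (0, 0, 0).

Type A_{3}, Milnor number mu = 3.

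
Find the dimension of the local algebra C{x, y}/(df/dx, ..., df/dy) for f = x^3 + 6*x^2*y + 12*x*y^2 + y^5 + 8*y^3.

8

The Hessian of f at 0 has rank 0. Corank 2; j^3 = (x + 2*y)^3 is a perfect cube, so E-series; the 5-jet and mu = 8 give E_8.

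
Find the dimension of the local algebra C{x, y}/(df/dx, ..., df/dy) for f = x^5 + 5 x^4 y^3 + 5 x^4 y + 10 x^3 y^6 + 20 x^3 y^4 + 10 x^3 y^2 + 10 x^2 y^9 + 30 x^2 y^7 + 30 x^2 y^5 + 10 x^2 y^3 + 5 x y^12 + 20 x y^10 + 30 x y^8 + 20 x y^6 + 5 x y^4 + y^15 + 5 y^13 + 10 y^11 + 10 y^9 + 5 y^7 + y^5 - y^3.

8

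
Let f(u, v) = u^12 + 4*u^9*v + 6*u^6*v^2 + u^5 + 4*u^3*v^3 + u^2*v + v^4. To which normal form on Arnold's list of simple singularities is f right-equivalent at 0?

D_{5}

The Hessian of f at 0 has rank 0. Corank 2; j^3 = u^2*v has shape L^2 M (L != M), so D-series; mu = 5 gives D_5.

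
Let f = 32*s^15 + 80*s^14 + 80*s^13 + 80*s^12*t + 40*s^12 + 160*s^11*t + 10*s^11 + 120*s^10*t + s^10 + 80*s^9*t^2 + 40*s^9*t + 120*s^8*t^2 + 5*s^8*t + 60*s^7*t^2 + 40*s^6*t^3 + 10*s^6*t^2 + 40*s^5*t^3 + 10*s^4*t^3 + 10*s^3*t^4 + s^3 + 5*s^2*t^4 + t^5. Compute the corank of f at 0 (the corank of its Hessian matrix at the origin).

2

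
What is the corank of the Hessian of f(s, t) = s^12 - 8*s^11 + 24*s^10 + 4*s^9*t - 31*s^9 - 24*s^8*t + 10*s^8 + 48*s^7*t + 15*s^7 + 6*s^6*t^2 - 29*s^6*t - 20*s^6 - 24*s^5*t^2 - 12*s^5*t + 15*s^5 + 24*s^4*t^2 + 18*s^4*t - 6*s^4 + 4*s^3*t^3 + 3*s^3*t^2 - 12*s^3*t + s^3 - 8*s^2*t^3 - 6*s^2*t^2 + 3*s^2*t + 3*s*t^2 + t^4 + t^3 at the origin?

2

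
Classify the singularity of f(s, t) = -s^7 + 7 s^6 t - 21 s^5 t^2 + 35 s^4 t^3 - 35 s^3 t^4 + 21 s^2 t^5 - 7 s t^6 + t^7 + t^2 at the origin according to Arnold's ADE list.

The Hessian of f at 0 is [[0, 0], [0, 2]] with rank 1, so corank 1. A Groebner basis of the Jacobian ideal J(f) in C{s,t} is {s^6, t}; counting standard monomials gives mu = 6. Corank 1: A-series; mu = 6 gives A_6.

A_{6}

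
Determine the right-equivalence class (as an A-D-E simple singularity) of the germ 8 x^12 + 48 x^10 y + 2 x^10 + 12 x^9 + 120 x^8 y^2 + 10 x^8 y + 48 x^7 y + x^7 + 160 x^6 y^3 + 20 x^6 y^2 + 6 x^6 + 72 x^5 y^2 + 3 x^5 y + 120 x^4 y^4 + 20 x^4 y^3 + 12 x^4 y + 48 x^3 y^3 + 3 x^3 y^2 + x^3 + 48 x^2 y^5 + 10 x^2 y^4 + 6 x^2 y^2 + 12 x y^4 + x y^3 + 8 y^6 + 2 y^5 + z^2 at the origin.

E_{7}

The Hessian of f at 0 is [[0, 0, 0], [0, 0, 0], [0, 0, 2]] with rank 1, so corank 2. A Groebner basis of the Jacobian ideal J(f) in C{x,y,z} is {-x^2/4 + y^4 - y^3/12, x^3, x^2*y + x^2/12 + y^3/36, x^2/2 + x*y^2 + y^3/6, z}; counting standard monomials gives mu = 7. Corank 2; j^3 = x^3 is a perfect cube, so E-series; the 4-jet and mu = 7 give E_7.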